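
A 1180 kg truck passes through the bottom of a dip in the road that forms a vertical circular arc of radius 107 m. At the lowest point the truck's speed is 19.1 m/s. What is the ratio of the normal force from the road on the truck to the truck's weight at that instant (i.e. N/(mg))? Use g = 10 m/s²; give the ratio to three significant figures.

At the bottom, N − mg = mv²/r, so N = m(v²/r + g) and N/(mg) = v²/(rg) + 1 = (19.1)²/(107 × 10.0) + 1 = 0.3409 + 1 = 1.341.

1.34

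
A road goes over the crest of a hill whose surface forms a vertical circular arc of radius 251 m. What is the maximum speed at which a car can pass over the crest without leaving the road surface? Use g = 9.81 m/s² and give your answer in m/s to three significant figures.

49.6 m/s

At the crest the centre of the circle is below the car, so the net downward (centripetal) force is mg − N = mv²/r.
The car leaves the road when N → 0, giving v_max = √(g r) = √(9.81 × 251) = 49.62 m/s.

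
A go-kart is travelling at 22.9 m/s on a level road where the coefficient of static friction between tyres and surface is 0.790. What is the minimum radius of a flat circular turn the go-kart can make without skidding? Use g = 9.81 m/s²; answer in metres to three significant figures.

67.7 m

At the limit, μ_s m g = m v²/r, so r_min = v²/(μ_s g) = (22.9)²/(0.790 × 9.81) = 524.4/7.750 = 67.67 m.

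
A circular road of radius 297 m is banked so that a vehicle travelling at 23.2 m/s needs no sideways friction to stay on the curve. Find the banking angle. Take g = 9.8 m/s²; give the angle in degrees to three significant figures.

For a frictionless banked turn: horizontally N sinθ = mv²/r and vertically N cosθ = mg.
Dividing: tanθ = v²/(r g) = (23.2)²/(297 × 9.8) = 538.2/2911 = 0.1849.
θ = arctan(0.1849) = 10.48°.

10.5°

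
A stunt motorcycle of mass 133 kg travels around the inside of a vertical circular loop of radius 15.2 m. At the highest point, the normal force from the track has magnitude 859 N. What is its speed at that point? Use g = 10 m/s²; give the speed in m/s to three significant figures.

15.8 m/s

At the top, N + mg = mv²/r, so v = √(r(N/m + g)) = √(15.2 × (859/133 + 10.0)) = √(15.2 × 16.46) = √250.2 = 15.82 m/s.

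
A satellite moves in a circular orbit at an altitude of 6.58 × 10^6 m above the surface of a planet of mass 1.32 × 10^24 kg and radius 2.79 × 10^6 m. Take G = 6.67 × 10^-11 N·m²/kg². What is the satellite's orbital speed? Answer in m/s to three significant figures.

3070 m/s

Orbital radius r = R + h = 2.79 × 10^6 + 6.58 × 10^6 = 9.370 × 10^6 m.
Gravity supplies the centripetal force: G M m / r² = m v² / r, so v = √(GM/r).
v = √(6.67 × 10^-11 × 1.32 × 10^24 / 9.370 × 10^6) = √(9.396 × 10^6) = 3065 m/s.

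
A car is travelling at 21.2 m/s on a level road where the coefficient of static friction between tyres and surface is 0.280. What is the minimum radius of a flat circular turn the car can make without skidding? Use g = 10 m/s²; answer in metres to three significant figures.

At the limit, μ_s m g = m v²/r, so r_min = v²/(μ_s g) = (21.2)²/(0.280 × 10.0) = 449.4/2.800 = 160.5 m.

161 m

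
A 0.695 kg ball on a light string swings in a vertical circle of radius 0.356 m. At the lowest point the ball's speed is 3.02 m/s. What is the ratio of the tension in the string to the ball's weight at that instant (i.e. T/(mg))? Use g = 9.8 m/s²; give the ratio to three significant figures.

3.61

At the bottom, T − mg = mv²/r, so T = m(v²/r + g) and T/(mg) = v²/(rg) + 1 = (3.02)²/(0.356 × 9.8) + 1 = 2.614 + 1 = 3.614.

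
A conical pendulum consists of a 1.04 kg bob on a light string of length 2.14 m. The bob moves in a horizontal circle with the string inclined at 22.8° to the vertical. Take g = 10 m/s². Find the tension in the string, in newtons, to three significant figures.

Vertically the bob has no acceleration, so T cosθ = mg.
T = mg/cosθ = 1.04 × 10.0 / cos 22.8° = 10.40/0.9219 = 11.28 N.

11.3 N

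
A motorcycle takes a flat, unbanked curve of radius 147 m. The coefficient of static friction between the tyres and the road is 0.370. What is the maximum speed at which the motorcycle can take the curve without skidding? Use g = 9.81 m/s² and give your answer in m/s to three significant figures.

On a flat curve, static friction is the only horizontal force, so it must supply the full centripetal force: μ_s m g = m v²/r.
Mass cancels: v_max = √(μ_s g r) = √(0.370 × 9.81 × 147) = √533.6 = 23.10 m/s.

23.1 m/s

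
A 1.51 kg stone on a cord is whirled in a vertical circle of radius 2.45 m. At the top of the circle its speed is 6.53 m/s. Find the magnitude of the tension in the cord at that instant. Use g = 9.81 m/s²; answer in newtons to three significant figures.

At the top, both T and the weight mg point inward (toward the centre), so T + mg = mv²/r.
T = m(v²/r − g) = 1.51 × ((6.53)²/2.45 − 9.81) = 1.51 × (17.40 − 9.81) = 1.51 × 7.594 = 11.47 N.

11.5 N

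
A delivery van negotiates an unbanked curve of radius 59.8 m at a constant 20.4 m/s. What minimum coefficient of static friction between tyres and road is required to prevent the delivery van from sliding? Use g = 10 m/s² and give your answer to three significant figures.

0.696

Friction provides the centripetal force: μ_s m g = m v²/r, so μ_s = v²/(g r) = (20.40)²/(10.0 × 59.8) = 416.2/598.0 = 0.6959.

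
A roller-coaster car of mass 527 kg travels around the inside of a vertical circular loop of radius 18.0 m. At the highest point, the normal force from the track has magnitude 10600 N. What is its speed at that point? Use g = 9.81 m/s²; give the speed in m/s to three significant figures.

23.2 m/s

At the top, N + mg = mv²/r, so v = √(r(N/m + g)) = √(18.0 × (10600/527 + 9.81)) = √(18.0 × 29.92) = √538.6 = 23.21 m/s.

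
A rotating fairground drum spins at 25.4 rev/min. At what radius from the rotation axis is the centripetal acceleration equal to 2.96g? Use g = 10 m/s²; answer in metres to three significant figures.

ω = 25.4 rev/min × 2π/60 = 2.660 rad/s.
a_c = ω²r = 2.96g ⇒ r = 2.96 × 10.0 / (2.660)² = 29.60/7.075 = 4.184 m.

4.18 m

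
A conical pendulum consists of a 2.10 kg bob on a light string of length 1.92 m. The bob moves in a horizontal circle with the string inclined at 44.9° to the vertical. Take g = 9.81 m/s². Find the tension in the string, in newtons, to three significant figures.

Vertically the bob has no acceleration, so T cosθ = mg.
T = mg/cosθ = 2.10 × 9.81 / cos 44.9° = 20.60/0.7083 = 29.08 N.

29.1 N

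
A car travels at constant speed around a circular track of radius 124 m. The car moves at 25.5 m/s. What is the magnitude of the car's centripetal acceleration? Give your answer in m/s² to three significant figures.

a_c = v²/r = (25.50)²/124 = 650.2/124 = 5.244 m/s².

5.24 m/s²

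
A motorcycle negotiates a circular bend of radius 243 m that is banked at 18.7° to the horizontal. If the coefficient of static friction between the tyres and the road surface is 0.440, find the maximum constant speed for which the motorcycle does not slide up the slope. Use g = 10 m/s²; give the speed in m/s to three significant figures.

47.1 m/s

At the maximum speed, friction acts down the slope at its limiting value f = μN. Radially (horizontal, toward centre): N sinθ + μN cosθ = mv²/r. Vertically: N cosθ − μN sinθ = mg.
Dividing: v² = r g (sinθ + μcosθ)/(cosθ − μsinθ).
sinθ + μcosθ = 0.3206 + 0.440×0.9472 = 0.7374; cosθ − μsinθ = 0.9472 − 0.440×0.3206 = 0.8061.
v² = 243 × 10.0 × 0.7374/0.8061 = 2223 m²/s², so v = 47.15 m/s.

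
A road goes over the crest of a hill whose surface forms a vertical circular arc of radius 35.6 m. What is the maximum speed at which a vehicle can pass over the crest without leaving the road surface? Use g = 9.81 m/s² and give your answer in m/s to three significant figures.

18.7 m/s

At the crest the centre of the circle is below the vehicle, so the net downward (centripetal) force is mg − N = mv²/r.
The vehicle leaves the road when N → 0, giving v_max = √(g r) = √(9.81 × 35.6) = 18.69 m/s.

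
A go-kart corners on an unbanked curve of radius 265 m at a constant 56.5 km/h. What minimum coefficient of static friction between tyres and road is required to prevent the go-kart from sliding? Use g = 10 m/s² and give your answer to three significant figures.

v = 56.5/3.6 = 15.69 m/s.
Friction provides the centripetal force: μ_s m g = m v²/r, so μ_s = v²/(g r) = (15.69)²/(10.0 × 265) = 246.3/2650 = 0.09295.

0.0929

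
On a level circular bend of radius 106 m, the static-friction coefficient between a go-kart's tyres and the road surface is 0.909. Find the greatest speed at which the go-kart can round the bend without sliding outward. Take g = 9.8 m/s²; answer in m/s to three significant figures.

On a flat curve, static friction is the only horizontal force, so it must supply the full centripetal force: μ_s m g = m v²/r.
Mass cancels: v_max = √(μ_s g r) = √(0.909 × 9.8 × 106) = √944.3 = 30.73 m/s.

30.7 m/s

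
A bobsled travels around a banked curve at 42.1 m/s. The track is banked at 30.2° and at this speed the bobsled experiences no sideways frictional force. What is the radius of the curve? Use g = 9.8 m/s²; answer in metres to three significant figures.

311 m

Frictionless banking: tanθ = v²/(rg), so r = v²/(g tanθ).
r = (42.1)²/(9.8 × tan 30.2°) = 1772/(9.8 × 0.5820) = 1772/5.704 = 310.7 m.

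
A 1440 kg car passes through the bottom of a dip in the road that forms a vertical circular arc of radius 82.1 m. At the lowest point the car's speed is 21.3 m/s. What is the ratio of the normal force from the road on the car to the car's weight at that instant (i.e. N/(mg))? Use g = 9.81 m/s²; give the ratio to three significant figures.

1.56

At the bottom, N − mg = mv²/r, so N = m(v²/r + g) and N/(mg) = v²/(rg) + 1 = (21.3)²/(82.1 × 9.81) + 1 = 0.5633 + 1 = 1.563.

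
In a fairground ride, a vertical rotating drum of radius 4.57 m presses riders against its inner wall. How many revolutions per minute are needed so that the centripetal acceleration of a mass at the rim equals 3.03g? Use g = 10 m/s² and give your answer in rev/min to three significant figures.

Require ω²r = 3.03g, so ω = √(3.03 × 10.0/4.57) = 2.575 rad/s.
In rev/min: ω × 60/(2π) = 2.575 × 60/(2π) = 24.59 rev/min.

24.6 rev/min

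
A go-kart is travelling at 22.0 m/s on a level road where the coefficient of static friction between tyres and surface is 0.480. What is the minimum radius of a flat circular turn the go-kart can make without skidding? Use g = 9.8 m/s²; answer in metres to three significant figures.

103 m

At the limit, μ_s m g = m v²/r, so r_min = v²/(μ_s g) = (22.0)²/(0.480 × 9.8) = 484.0/4.704 = 102.9 m.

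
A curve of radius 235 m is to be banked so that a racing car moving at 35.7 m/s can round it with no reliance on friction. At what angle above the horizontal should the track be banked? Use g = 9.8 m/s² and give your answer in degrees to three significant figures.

With no friction, the horizontal component of the normal force provides the centripetal force: N sinθ = mv²/r, while N cosθ = mg vertically.
Dividing: tanθ = v²/(r g) = (35.7)²/(235 × 9.8) = 1274/2303 = 0.5534.
θ = arctan(0.5534) = 28.96°.

29.0°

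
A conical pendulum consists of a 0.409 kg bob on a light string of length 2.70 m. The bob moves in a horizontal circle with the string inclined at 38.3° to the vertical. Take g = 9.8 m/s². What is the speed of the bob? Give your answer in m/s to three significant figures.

3.60 m/s

The radius of the circle is r = L sinθ = 2.70 × sin 38.3° = 1.673 m.
Horizontally T sinθ = mv²/r and vertically T cosθ = mg, so tanθ = v²/(rg).
v = √(r g tanθ) = √(1.673 × 9.8 × 0.7898) = √12.95 = 3.599 m/s.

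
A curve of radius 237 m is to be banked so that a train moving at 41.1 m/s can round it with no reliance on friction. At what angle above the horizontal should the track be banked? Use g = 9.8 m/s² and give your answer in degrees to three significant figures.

With no friction, the horizontal component of the normal force provides the centripetal force: N sinθ = mv²/r, while N cosθ = mg vertically.
Dividing: tanθ = v²/(r g) = (41.1)²/(237 × 9.8) = 1689/2323 = 0.7273.
θ = arctan(0.7273) = 36.03°.

36.0°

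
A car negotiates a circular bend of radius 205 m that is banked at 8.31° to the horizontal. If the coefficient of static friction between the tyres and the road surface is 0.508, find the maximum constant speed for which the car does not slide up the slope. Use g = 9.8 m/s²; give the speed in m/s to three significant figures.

37.7 m/s

At the maximum speed, friction acts down the slope at its limiting value f = μN. Radially (horizontal, toward centre): N sinθ + μN cosθ = mv²/r. Vertically: N cosθ − μN sinθ = mg.
Dividing: v² = r g (sinθ + μcosθ)/(cosθ − μsinθ).
sinθ + μcosθ = 0.1445 + 0.508×0.9895 = 0.6472; cosθ − μsinθ = 0.9895 − 0.508×0.1445 = 0.9161.
v² = 205 × 9.8 × 0.6472/0.9161 = 1419 m²/s², so v = 37.67 m/s.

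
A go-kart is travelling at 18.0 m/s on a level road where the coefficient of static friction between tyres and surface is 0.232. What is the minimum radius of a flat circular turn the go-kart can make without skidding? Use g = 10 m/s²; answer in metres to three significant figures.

At the limit, μ_s m g = m v²/r, so r_min = v²/(μ_s g) = (18.0)²/(0.232 × 10.0) = 324.0/2.320 = 139.7 m.

140 m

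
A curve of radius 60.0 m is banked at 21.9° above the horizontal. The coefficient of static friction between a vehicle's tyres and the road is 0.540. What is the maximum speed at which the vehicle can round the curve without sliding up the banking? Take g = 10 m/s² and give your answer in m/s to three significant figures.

26.9 m/s

At the maximum speed, friction acts down the slope at its limiting value f = μN. Radially (horizontal, toward centre): N sinθ + μN cosθ = mv²/r. Vertically: N cosθ − μN sinθ = mg.
Dividing: v² = r g (sinθ + μcosθ)/(cosθ − μsinθ).
sinθ + μcosθ = 0.3730 + 0.540×0.9278 = 0.8740; cosθ − μsinθ = 0.9278 − 0.540×0.3730 = 0.7264.
v² = 60.0 × 10.0 × 0.8740/0.7264 = 721.9 m²/s², so v = 26.87 m/s.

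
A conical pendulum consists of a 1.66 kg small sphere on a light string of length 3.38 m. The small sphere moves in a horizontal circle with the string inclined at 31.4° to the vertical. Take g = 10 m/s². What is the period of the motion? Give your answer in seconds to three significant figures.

3.37 s

r = L sinθ = 1.761 m. From T sinθ = mω²r and T cosθ = mg: tanθ = ω²r/g, so ω² = g tanθ / r = g/(L cosθ).
ω = √(g/(L cosθ)) = √(10.0/(3.38 × 0.8536)) = √3.466 = 1.862 rad/s.
Period = 2π/ω = 3.375 s.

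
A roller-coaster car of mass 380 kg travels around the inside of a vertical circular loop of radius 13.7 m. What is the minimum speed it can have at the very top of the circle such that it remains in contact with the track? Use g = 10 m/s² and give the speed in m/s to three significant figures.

11.7 m/s

At the highest point the centre is directly below, so both the weight and N act inward: N + mg = mv²/r.
At minimum speed N → 0, so mg = mv_min²/r ⇒ v_min = √(g r) = √(10.0 × 13.7) = 11.70 m/s.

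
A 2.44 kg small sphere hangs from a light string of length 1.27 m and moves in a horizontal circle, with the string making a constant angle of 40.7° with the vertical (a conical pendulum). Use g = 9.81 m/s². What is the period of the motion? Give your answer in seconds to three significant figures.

r = L sinθ = 0.8282 m. From T sinθ = mω²r and T cosθ = mg: tanθ = ω²r/g, so ω² = g tanθ / r = g/(L cosθ).
ω = √(g/(L cosθ)) = √(9.81/(1.27 × 0.7581)) = √10.19 = 3.192 rad/s.
Period = 2π/ω = 1.968 s.

1.97 s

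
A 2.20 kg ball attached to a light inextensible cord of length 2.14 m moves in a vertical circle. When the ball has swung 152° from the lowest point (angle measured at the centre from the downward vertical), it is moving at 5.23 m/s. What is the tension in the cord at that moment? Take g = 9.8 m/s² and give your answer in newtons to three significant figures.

Take the radial direction toward the centre of the circle as positive. The component of the weight along the string toward the centre is −mg cos φ (φ measured from the bottom), so Newton's second law along the string gives T − mg cos φ = m v²/r.
cos 152° = -0.8829, so T = m(v²/r + g cos φ) = 2.20 × ((5.23)²/2.14 + 9.8 × -0.8829) = 2.20 × (12.78 + (-8.653)) = 2.20 × 4.129 = 9.083 N.

9.08 N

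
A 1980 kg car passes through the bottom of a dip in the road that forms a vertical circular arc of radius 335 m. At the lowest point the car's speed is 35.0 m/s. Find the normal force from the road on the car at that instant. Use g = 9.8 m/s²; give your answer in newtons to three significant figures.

26600 N

At the lowest point, N points up (toward the centre) and the weight mg points down (away from the centre), so the net inward force is N − mg = mv²/r.
N = m(v²/r + g) = 1980 × ((35.0)²/335 + 9.8) = 1980 × (3.657 + 9.8) = 1980 × 13.46 = 26640 N.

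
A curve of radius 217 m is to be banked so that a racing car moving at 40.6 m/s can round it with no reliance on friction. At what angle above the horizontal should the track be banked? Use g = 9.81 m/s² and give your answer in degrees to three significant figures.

37.8°

With no friction, the horizontal component of the normal force provides the centripetal force: N sinθ = mv²/r, while N cosθ = mg vertically.
Dividing: tanθ = v²/(r g) = (40.6)²/(217 × 9.81) = 1648/2129 = 0.7743.
θ = arctan(0.7743) = 37.75°.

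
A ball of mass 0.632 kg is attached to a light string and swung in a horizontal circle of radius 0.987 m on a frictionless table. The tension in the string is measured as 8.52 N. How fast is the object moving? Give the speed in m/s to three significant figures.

3.65 m/s

T = m v²/r ⇒ v = √(T r / m) = √(8.52 × 0.987 / 0.632) = √13.31 = 3.648 m/s.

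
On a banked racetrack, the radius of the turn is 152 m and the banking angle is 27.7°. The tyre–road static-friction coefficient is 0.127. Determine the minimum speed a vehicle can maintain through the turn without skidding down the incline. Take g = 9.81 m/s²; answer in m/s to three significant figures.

23.6 m/s

At the minimum speed, friction acts up the slope at its limiting value f = μN. Radially (horizontal, toward centre): N sinθ − μN cosθ = mv²/r. Vertically: N cosθ + μN sinθ = mg.
Dividing: v² = r g (sinθ − μcosθ)/(cosθ + μsinθ).
sinθ − μcosθ = 0.4648 − 0.127×0.8854 = 0.3524; cosθ + μsinθ = 0.8854 + 0.127×0.4648 = 0.9444.
v² = 152 × 9.81 × 0.3524/0.9444 = 556.4 m²/s², so v = 23.59 m/s.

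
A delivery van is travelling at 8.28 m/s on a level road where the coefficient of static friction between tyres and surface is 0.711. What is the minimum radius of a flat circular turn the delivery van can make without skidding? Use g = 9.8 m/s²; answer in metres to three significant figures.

9.84 m

At the limit, μ_s m g = m v²/r, so r_min = v²/(μ_s g) = (8.28)²/(0.711 × 9.8) = 68.56/6.968 = 9.839 m.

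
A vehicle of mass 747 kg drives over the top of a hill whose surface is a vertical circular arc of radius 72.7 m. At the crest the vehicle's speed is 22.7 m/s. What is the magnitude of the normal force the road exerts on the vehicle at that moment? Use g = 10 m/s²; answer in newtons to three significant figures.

2180 N

At the crest the centripetal acceleration points downward (toward the centre of the arc), so mg − N = mv²/r.
N = m(g − v²/r) = 747 × (10.0 − (22.7)²/72.7) = 747 × (10.0 − 7.088) = 747 × 2.912 = 2175 N.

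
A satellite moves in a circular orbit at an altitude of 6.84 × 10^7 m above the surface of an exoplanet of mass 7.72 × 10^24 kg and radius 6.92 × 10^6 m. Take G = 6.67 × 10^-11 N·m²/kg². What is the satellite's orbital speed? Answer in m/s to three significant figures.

Orbital radius r = R + h = 6.92 × 10^6 + 6.84 × 10^7 = 7.532 × 10^7 m.
Gravity supplies the centripetal force: G M m / r² = m v² / r, so v = √(GM/r).
v = √(6.67 × 10^-11 × 7.72 × 10^24 / 7.532 × 10^7) = √(6.836 × 10^6) = 2615 m/s.

2610 m/s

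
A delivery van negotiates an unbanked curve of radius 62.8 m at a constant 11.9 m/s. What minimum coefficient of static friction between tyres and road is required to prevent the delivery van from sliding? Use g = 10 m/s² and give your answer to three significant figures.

Friction provides the centripetal force: μ_s m g = m v²/r, so μ_s = v²/(g r) = (11.90)²/(10.0 × 62.8) = 141.6/628.0 = 0.2255.

0.225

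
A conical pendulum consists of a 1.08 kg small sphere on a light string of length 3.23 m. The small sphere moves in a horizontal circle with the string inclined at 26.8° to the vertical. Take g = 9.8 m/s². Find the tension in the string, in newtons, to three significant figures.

11.9 N

Vertically the bob has no acceleration, so T cosθ = mg.
T = mg/cosθ = 1.08 × 9.8 / cos 26.8° = 10.58/0.8926 = 11.86 N.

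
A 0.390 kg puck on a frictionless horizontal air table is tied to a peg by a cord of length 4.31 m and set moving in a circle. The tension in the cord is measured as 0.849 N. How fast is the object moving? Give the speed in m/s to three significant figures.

3.06 m/s

T = m v²/r ⇒ v = √(T r / m) = √(0.849 × 4.31 / 0.390) = √9.383 = 3.063 m/s.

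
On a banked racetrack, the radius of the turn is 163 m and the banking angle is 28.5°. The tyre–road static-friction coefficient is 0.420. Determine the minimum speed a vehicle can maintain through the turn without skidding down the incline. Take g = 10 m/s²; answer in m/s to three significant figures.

At the minimum speed, friction acts up the slope at its limiting value f = μN. Radially (horizontal, toward centre): N sinθ − μN cosθ = mv²/r. Vertically: N cosθ + μN sinθ = mg.
Dividing: v² = r g (sinθ − μcosθ)/(cosθ + μsinθ).
sinθ − μcosθ = 0.4772 − 0.420×0.8788 = 0.1081; cosθ + μsinθ = 0.8788 + 0.420×0.4772 = 1.079.
v² = 163 × 10.0 × 0.1081/1.079 = 163.2 m²/s², so v = 12.78 m/s.

12.8 m/s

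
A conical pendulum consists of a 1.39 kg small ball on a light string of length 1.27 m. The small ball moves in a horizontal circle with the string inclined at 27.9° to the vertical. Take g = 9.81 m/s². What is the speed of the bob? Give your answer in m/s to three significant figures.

1.76 m/s

The radius of the circle is r = L sinθ = 1.27 × sin 27.9° = 0.5943 m.
Horizontally T sinθ = mv²/r and vertically T cosθ = mg, so tanθ = v²/(rg).
v = √(r g tanθ) = √(0.5943 × 9.81 × 0.5295) = √3.087 = 1.757 m/s.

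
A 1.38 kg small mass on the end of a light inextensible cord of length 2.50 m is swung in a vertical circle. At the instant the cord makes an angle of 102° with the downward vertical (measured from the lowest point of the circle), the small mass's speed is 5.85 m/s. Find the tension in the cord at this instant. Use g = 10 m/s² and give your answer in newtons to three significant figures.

16.0 N

Take the radial direction toward the centre of the circle as positive. The component of the weight along the string toward the centre is −mg cos φ (φ measured from the bottom), so Newton's second law along the string gives T − mg cos φ = m v²/r.
cos 102° = -0.2079, so T = m(v²/r + g cos φ) = 1.38 × ((5.85)²/2.50 + 10.0 × -0.2079) = 1.38 × (13.69 + (-2.079)) = 1.38 × 11.61 = 16.02 N.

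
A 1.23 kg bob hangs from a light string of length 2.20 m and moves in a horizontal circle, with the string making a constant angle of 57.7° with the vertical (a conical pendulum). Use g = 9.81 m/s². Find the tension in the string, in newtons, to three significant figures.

Vertically the bob has no acceleration, so T cosθ = mg.
T = mg/cosθ = 1.23 × 9.81 / cos 57.7° = 12.07/0.5344 = 22.58 N.

22.6 N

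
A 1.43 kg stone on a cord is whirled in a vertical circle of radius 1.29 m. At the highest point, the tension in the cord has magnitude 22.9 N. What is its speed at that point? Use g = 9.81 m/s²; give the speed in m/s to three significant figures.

At the top, T + mg = mv²/r, so v = √(r(T/m + g)) = √(1.29 × (22.9/1.43 + 9.81)) = √(1.29 × 25.82) = √33.31 = 5.772 m/s.

5.77 m/s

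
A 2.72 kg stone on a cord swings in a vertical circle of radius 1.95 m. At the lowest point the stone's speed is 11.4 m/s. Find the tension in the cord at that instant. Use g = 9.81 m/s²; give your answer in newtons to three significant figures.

At the lowest point, T points up (toward the centre) and the weight mg points down (away from the centre), so the net inward force is T − mg = mv²/r.
T = m(v²/r + g) = 2.72 × ((11.4)²/1.95 + 9.81) = 2.72 × (66.65 + 9.81) = 2.72 × 76.46 = 208.0 N.

208 N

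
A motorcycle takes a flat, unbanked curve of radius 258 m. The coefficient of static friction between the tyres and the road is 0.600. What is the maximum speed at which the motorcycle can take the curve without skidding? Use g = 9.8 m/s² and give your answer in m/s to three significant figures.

The only inward force on a level bend is static friction, so at the limit f_s = μ_s N = μ_s m g = m v²/r.
Mass cancels: v_max = √(μ_s g r) = √(0.600 × 9.8 × 258) = √1517 = 38.95 m/s.

38.9 m/s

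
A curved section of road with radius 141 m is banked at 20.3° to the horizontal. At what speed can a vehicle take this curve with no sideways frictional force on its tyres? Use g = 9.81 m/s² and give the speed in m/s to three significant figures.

On a frictionless banked curve, N sinθ = mv²/r and N cosθ = mg, so tanθ = v²/(rg).
v = √(r g tanθ) = √(141 × 9.81 × tan 20.3°) = √(141 × 9.81 × 0.3699) = √511.7 = 22.62 m/s.

22.6 m/s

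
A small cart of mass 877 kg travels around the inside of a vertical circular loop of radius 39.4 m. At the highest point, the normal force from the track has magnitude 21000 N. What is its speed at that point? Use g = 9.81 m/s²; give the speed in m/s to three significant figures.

At the top, N + mg = mv²/r, so v = √(r(N/m + g)) = √(39.4 × (21000/877 + 9.81)) = √(39.4 × 33.76) = √1330 = 36.47 m/s.

36.5 m/s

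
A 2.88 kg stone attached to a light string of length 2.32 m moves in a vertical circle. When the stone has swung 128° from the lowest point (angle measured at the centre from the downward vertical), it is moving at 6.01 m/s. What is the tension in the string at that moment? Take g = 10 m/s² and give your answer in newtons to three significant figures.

Take the radial direction toward the centre of the circle as positive. The component of the weight along the string toward the centre is −mg cos φ (φ measured from the bottom), so Newton's second law along the string gives T − mg cos φ = m v²/r.
cos 128° = -0.6157, so T = m(v²/r + g cos φ) = 2.88 × ((6.01)²/2.32 + 10.0 × -0.6157) = 2.88 × (15.57 + (-6.157)) = 2.88 × 9.412 = 27.11 N.

27.1 N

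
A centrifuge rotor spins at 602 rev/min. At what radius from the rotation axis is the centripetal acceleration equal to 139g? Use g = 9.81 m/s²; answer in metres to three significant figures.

0.343 m

ω = 602 rev/min × 2π/60 = 63.04 rad/s.
a_c = ω²r = 139g ⇒ r = 139 × 9.81 / (63.04)² = 1364/3974 = 0.3431 m.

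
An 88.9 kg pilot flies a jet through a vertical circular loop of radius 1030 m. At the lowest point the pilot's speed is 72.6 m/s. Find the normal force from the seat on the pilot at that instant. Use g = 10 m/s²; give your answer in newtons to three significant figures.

1340 N

At the lowest point, N points up (toward the centre) and the weight mg points down (away from the centre), so the net inward force is N − mg = mv²/r.
N = m(v²/r + g) = 88.9 × ((72.6)²/1030 + 10.0) = 88.9 × (5.117 + 10.0) = 88.9 × 15.12 = 1344 N.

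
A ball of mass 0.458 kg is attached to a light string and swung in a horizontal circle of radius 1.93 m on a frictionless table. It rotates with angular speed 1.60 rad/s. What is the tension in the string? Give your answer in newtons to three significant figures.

2.26 N

v = ωr = 1.60 × 1.93 = 3.088 m/s.
The tension is the only horizontal force, so it supplies the full centripetal force: T = m v²/r = 0.458 × (3.088)²/1.93 = 0.458 × 9.536/1.93 = 2.263 N.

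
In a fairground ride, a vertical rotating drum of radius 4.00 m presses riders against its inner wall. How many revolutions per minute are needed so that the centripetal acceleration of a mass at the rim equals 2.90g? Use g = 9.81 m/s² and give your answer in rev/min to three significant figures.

25.5 rev/min

Require ω²r = 2.90g, so ω = √(2.90 × 9.81/4.00) = 2.667 rad/s.
In rev/min: ω × 60/(2π) = 2.667 × 60/(2π) = 25.47 rev/min.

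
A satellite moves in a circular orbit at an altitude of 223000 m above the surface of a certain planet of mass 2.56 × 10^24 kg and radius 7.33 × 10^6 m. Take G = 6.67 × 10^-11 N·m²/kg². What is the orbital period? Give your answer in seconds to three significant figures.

9980 s

r = R + h = 7.33 × 10^6 + 223000 = 7.553 × 10^6 m. Gravity provides the centripetal force: G M m / r² = m v² / r ⇒ v = √(GM/r) = 4755 m/s.
T = 2πr/v = 2π × 7.553 × 10^6 / 4755 = 9981 s.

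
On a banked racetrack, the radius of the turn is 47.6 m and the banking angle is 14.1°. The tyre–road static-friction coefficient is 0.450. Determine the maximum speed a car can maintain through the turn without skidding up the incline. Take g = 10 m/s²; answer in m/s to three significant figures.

At the maximum speed, friction acts down the slope at its limiting value f = μN. Radially (horizontal, toward centre): N sinθ + μN cosθ = mv²/r. Vertically: N cosθ − μN sinθ = mg.
Dividing: v² = r g (sinθ + μcosθ)/(cosθ − μsinθ).
sinθ + μcosθ = 0.2436 + 0.450×0.9699 = 0.6801; cosθ − μsinθ = 0.9699 − 0.450×0.2436 = 0.8602.
v² = 47.6 × 10.0 × 0.6801/0.8602 = 376.3 m²/s², so v = 19.40 m/s.

19.4 m/s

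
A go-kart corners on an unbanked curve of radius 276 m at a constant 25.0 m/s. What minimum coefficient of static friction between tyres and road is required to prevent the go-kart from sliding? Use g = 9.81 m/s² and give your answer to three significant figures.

0.231

Friction provides the centripetal force: μ_s m g = m v²/r, so μ_s = v²/(g r) = (25.00)²/(9.81 × 276) = 625.0/2708 = 0.2308.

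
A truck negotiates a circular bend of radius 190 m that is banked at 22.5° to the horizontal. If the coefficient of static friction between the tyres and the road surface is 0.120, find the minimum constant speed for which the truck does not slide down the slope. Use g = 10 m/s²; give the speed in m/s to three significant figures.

23.1 m/s

At the minimum speed, friction acts up the slope at its limiting value f = μN. Radially (horizontal, toward centre): N sinθ − μN cosθ = mv²/r. Vertically: N cosθ + μN sinθ = mg.
Dividing: v² = r g (sinθ − μcosθ)/(cosθ + μsinθ).
sinθ − μcosθ = 0.3827 − 0.120×0.9239 = 0.2718; cosθ + μsinθ = 0.9239 + 0.120×0.3827 = 0.9698.
v² = 190 × 10.0 × 0.2718/0.9698 = 532.5 m²/s², so v = 23.08 m/s.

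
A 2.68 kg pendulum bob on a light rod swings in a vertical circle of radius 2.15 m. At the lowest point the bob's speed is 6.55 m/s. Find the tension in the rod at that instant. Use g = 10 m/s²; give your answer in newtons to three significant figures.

At the lowest point, T points up (toward the centre) and the weight mg points down (away from the centre), so the net inward force is T − mg = mv²/r.
T = m(v²/r + g) = 2.68 × ((6.55)²/2.15 + 10.0) = 2.68 × (19.95 + 10.0) = 2.68 × 29.95 = 80.28 N.

80.3 N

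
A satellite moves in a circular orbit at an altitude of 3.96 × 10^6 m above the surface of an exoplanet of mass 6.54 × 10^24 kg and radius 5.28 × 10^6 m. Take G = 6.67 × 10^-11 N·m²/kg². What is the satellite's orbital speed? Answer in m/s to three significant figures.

Orbital radius r = R + h = 5.28 × 10^6 + 3.96 × 10^6 = 9.240 × 10^6 m.
Gravity supplies the centripetal force: G M m / r² = m v² / r, so v = √(GM/r).
v = √(6.67 × 10^-11 × 6.54 × 10^24 / 9.240 × 10^6) = √(4.721 × 10^7) = 6871 m/s.

6870 m/s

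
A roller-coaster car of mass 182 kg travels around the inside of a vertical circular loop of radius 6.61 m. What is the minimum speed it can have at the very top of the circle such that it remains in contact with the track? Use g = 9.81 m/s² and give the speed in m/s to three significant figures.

At the top, both weight mg and N point toward the centre: N + mg = mv²/r.
At minimum speed N → 0, so mg = mv_min²/r ⇒ v_min = √(g r) = √(9.81 × 6.61) = 8.053 m/s.

8.05 m/s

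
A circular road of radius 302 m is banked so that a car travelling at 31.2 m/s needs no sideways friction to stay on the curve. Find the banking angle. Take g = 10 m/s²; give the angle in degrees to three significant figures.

For a frictionless banked turn: horizontally N sinθ = mv²/r and vertically N cosθ = mg.
Dividing: tanθ = v²/(r g) = (31.2)²/(302 × 10.0) = 973.4/3020 = 0.3223.
θ = arctan(0.3223) = 17.87°.

17.9°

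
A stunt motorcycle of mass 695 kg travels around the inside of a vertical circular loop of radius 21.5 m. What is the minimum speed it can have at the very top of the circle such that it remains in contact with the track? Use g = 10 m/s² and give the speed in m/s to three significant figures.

14.7 m/s

At the highest point the centre is directly below, so both the weight and N act inward: N + mg = mv²/r.
At minimum speed N → 0, so mg = mv_min²/r ⇒ v_min = √(g r) = √(10.0 × 21.5) = 14.66 m/s.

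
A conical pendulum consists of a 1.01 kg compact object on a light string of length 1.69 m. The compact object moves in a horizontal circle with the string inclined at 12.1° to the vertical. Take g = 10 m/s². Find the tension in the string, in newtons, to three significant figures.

Vertically the bob has no acceleration, so T cosθ = mg.
T = mg/cosθ = 1.01 × 10.0 / cos 12.1° = 10.10/0.9778 = 10.33 N.

10.3 N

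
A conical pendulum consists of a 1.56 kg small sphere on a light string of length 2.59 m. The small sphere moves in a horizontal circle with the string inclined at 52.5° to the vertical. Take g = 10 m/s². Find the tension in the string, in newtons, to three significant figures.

25.6 N

Vertically the bob has no acceleration, so T cosθ = mg.
T = mg/cosθ = 1.56 × 10.0 / cos 52.5° = 15.60/0.6088 = 25.63 N.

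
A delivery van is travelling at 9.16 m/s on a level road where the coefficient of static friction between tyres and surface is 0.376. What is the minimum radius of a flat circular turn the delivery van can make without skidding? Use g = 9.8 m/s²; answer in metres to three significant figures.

22.8 m

At the limit, μ_s m g = m v²/r, so r_min = v²/(μ_s g) = (9.16)²/(0.376 × 9.8) = 83.91/3.685 = 22.77 m.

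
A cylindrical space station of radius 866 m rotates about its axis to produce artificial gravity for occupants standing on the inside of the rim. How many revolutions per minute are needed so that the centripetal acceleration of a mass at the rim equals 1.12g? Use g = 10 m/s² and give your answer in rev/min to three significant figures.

1.09 rev/min

Require ω²r = 1.12g, so ω = √(1.12 × 10.0/866) = 0.1137 rad/s.
In rev/min: ω × 60/(2π) = 0.1137 × 60/(2π) = 1.086 rev/min.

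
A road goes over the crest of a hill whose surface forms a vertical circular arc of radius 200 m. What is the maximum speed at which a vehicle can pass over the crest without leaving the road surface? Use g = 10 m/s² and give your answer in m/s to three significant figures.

44.7 m/s

At the crest the centre of the circle is below the vehicle, so the net downward (centripetal) force is mg − N = mv²/r.
The vehicle leaves the road when N → 0, giving v_max = √(g r) = √(10.0 × 200) = 44.72 m/s.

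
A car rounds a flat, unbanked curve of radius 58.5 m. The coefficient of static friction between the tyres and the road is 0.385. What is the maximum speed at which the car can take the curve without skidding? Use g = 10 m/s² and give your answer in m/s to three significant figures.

Friction provides the centripetal force on a flat curve. At maximum speed it is at its limiting value: μ_s m g = m v²/r.
Mass cancels: v_max = √(μ_s g r) = √(0.385 × 10.0 × 58.5) = √225.2 = 15.01 m/s.

15.0 m/s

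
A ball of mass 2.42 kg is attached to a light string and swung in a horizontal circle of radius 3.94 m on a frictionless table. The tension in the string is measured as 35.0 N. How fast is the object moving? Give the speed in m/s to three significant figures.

7.55 m/s

T = m v²/r ⇒ v = √(T r / m) = √(35.0 × 3.94 / 2.42) = √56.98 = 7.549 m/s.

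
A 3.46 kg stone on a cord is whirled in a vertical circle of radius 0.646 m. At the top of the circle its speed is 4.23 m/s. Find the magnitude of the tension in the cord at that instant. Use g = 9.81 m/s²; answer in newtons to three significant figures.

At the top, both T and the weight mg point inward (toward the centre), so T + mg = mv²/r.
T = m(v²/r − g) = 3.46 × ((4.23)²/0.646 − 9.81) = 3.46 × (27.70 − 9.81) = 3.46 × 17.89 = 61.89 N.

61.9 N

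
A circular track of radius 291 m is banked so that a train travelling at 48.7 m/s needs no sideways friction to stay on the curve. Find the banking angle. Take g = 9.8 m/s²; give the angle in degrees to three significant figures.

With no friction, the horizontal component of the normal force provides the centripetal force: N sinθ = mv²/r, while N cosθ = mg vertically.
Dividing: tanθ = v²/(r g) = (48.7)²/(291 × 9.8) = 2372/2852 = 0.8316.
θ = arctan(0.8316) = 39.75°.

39.7°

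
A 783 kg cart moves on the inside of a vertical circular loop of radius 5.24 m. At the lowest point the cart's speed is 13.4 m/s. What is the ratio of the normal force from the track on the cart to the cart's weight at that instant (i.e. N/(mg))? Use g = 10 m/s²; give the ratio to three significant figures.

At the bottom, N − mg = mv²/r, so N = m(v²/r + g) and N/(mg) = v²/(rg) + 1 = (13.4)²/(5.24 × 10.0) + 1 = 3.427 + 1 = 4.427.

4.43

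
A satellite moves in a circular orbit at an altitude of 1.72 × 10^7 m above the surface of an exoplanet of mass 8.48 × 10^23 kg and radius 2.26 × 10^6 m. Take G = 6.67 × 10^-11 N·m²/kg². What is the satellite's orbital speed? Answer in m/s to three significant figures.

1700 m/s

Orbital radius r = R + h = 2.26 × 10^6 + 1.72 × 10^7 = 1.946 × 10^7 m.
Gravity supplies the centripetal force: G M m / r² = m v² / r, so v = √(GM/r).
v = √(6.67 × 10^-11 × 8.48 × 10^23 / 1.946 × 10^7) = √(2.907 × 10^6) = 1705 m/s.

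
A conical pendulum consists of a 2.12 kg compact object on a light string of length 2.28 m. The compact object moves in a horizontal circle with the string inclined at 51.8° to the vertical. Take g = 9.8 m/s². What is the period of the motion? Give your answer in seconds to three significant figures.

2.38 s

r = L sinθ = 1.792 m. From T sinθ = mω²r and T cosθ = mg: tanθ = ω²r/g, so ω² = g tanθ / r = g/(L cosθ).
ω = √(g/(L cosθ)) = √(9.8/(2.28 × 0.6184)) = √6.950 = 2.636 rad/s.
Period = 2π/ω = 2.383 s.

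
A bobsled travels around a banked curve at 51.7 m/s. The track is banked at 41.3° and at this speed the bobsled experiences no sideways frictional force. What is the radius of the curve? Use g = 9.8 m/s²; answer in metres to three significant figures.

310 m

Frictionless banking: tanθ = v²/(rg), so r = v²/(g tanθ).
r = (51.7)²/(9.8 × tan 41.3°) = 2673/(9.8 × 0.8785) = 2673/8.610 = 310.5 m.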